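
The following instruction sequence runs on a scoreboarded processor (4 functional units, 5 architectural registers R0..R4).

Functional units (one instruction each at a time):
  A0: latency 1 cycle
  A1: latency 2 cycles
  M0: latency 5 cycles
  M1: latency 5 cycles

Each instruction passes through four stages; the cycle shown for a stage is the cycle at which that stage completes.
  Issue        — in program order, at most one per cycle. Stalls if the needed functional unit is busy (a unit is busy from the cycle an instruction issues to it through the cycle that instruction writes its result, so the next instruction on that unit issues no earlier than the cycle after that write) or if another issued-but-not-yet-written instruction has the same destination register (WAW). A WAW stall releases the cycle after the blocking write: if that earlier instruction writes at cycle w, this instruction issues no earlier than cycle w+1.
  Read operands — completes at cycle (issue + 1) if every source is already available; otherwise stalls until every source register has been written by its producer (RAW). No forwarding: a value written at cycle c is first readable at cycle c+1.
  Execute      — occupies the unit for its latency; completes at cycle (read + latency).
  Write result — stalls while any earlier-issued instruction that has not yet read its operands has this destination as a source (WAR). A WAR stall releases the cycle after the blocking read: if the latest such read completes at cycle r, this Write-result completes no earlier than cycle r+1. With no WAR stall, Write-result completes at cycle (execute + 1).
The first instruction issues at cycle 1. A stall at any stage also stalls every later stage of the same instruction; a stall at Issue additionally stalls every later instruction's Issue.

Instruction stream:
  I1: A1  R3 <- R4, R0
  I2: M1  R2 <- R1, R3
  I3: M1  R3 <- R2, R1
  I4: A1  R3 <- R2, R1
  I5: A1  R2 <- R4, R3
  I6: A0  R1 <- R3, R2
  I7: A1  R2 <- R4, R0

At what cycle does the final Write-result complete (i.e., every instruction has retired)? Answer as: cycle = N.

cycle = 35

I1: IS=1 RO=2 EX=4 WR=5
I2: IS=2 RO=6 EX=11 WR=12  [RAW R3: wait I1 write@5]
I3: IS=13 RO=14 EX=19 WR=20  [struct: M1 busy until I2 writes@12]
I4: IS=21 RO=22 EX=24 WR=25  [WAW R3: wait I3 write@20]
I5: IS=26 RO=27 EX=29 WR=30  [struct: A1 busy until I4 writes@25]
I6: IS=27 RO=31 EX=32 WR=33  [RAW R2: wait I5 write@30]
I7: IS=31 RO=32 EX=34 WR=35  [struct: A1 busy until I5 writes@30]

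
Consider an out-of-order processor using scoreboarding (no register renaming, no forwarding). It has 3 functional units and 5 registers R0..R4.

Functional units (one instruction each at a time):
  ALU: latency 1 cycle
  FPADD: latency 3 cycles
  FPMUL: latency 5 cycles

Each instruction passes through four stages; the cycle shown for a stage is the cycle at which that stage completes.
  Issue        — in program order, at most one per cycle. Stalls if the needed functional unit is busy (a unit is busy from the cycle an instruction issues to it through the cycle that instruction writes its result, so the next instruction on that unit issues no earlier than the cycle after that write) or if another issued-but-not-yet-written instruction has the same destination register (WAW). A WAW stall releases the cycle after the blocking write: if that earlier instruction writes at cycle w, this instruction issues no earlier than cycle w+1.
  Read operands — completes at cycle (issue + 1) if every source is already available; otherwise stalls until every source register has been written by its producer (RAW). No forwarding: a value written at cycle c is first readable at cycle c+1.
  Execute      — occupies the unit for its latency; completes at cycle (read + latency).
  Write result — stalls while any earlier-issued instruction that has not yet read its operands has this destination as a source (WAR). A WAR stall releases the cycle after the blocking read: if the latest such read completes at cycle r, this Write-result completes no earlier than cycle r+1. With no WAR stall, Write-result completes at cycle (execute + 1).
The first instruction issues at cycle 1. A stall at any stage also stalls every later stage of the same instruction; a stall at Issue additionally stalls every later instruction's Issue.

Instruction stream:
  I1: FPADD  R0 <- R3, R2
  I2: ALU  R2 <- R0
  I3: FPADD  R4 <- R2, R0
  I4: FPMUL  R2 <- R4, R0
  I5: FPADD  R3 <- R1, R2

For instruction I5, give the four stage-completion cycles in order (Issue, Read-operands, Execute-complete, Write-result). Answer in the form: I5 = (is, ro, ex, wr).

I5 = (15, 22, 25, 26)

t=1  I1 dispatched to FPADD
t=2  I1 operands ready · I2 dispatched to ALU
t=5  I1 complete
t=6  R0←I1
t=7  I2 operands ready · I3 dispatched to FPADD
t=8  I2 complete
t=9  R2←I2
t=10  I3 operands ready · I4 dispatched to FPMUL
t=13  I3 complete
t=14  R4←I3
t=15  I4 operands ready · I5 dispatched to FPADD
t=20  I4 complete
t=21  R2←I4
t=22  I5 operands ready
t=25  I5 complete
t=26  R3←I5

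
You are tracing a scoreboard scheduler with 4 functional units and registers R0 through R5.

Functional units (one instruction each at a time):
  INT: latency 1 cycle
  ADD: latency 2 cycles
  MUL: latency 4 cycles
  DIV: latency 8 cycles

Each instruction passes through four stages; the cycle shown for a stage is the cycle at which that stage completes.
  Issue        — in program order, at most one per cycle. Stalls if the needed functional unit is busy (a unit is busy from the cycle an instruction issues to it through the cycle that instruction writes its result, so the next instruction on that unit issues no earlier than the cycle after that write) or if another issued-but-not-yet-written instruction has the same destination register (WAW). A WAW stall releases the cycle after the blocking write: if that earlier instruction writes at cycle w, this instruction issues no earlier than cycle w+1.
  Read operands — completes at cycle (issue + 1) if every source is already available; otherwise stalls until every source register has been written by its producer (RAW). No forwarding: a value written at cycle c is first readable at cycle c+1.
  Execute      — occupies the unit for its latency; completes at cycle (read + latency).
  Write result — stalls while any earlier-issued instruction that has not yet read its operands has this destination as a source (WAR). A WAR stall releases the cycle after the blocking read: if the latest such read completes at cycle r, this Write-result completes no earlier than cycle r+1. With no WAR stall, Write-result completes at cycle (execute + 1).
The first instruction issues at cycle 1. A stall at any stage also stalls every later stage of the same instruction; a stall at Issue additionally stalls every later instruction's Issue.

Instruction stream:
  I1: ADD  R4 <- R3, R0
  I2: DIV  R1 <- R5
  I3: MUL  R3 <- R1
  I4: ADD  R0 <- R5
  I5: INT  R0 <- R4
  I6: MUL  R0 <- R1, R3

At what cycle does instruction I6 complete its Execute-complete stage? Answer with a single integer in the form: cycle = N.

[1] I1 issues→ADD
[2] I1 reads; I2 issues→DIV
[3] I2 reads; I3 issues→MUL
[4] I1 exec-done
[5] I1 writes R4
[6] I4 issues→ADD
[7] I4 reads
[9] I4 exec-done
[10] I4 writes R0
[11] I2 exec-done; I5 issues→INT
[12] I2 writes R1; I5 reads
[13] I3 reads; I5 exec-done
[14] I5 writes R0
[17] I3 exec-done
[18] I3 writes R3
[19] I6 issues→MUL
[20] I6 reads
[24] I6 exec-done
[25] I6 writes R0

cycle = 24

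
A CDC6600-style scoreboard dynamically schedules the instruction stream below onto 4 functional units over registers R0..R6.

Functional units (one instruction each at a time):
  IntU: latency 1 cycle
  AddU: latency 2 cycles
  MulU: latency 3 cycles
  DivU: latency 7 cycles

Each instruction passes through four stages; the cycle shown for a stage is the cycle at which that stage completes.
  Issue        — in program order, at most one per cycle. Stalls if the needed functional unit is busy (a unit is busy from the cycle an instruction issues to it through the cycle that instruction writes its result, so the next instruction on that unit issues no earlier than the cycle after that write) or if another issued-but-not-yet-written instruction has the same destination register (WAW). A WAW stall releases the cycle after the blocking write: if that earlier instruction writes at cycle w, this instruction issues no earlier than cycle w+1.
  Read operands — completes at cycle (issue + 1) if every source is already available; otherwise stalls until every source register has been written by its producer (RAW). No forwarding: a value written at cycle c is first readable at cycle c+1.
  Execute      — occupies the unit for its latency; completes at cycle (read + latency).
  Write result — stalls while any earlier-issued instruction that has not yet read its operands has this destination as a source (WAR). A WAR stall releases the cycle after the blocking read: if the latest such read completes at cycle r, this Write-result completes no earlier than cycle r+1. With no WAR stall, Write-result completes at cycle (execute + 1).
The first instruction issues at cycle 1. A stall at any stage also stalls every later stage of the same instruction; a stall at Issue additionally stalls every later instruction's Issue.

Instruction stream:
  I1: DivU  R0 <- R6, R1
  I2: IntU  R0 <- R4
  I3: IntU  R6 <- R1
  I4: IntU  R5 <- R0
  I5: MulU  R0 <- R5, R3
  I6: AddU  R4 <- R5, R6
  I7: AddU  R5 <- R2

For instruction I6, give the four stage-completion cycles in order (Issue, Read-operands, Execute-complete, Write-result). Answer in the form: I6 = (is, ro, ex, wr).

1) issue 1, read 2, done 9, write 10
2) issue 11, read 12, done 13, write 14  <WAW R0: wait I1 write@10>
3) issue 15, read 16, done 17, write 18  <struct: IntU busy until I2 writes@14>
4) issue 19, read 20, done 21, write 22  <struct: IntU busy until I3 writes@18>
5) issue 20, read 23, done 26, write 27  <RAW R5: wait I4 write@22>
6) issue 21, read 23, done 25, write 26  <RAW R5: wait I4 write@22>
7) issue 27, read 28, done 30, write 31  <struct: AddU busy until I6 writes@26>

I6 = (21, 23, 25, 26)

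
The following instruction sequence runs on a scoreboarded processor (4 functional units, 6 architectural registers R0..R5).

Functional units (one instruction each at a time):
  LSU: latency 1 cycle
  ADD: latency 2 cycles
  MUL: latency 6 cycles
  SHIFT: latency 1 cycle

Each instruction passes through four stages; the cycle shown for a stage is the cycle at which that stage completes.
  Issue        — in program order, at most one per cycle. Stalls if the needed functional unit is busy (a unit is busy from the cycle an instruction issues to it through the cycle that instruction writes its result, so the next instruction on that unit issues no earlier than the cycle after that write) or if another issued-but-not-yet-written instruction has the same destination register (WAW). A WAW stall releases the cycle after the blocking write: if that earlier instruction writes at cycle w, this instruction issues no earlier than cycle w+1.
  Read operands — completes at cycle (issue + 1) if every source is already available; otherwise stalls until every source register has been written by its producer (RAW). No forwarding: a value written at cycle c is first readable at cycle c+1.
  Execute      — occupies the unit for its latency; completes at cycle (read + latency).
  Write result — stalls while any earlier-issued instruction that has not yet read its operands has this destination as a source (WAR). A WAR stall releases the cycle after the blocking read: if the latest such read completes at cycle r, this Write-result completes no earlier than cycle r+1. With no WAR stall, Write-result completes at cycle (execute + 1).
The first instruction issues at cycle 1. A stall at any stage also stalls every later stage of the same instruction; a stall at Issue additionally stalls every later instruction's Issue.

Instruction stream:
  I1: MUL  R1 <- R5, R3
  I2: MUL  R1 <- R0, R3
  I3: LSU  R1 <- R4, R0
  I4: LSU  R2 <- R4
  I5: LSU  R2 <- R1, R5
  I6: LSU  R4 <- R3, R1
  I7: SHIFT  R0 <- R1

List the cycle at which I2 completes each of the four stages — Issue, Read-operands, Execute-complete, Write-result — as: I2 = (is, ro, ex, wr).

I2 = (10, 11, 17, 18)

t=1  I1→MUL
t=2  I1 RO
t=8  I1 EX
t=9  I1 WR R1
t=10  I2→MUL
t=11  I2 RO
t=17  I2 EX
t=18  I2 WR R1
t=19  I3→LSU
t=20  I3 RO
t=21  I3 EX
t=22  I3 WR R1
t=23  I4→LSU
t=24  I4 RO
t=25  I4 EX
t=26  I4 WR R2
t=27  I5→LSU
t=28  I5 RO
t=29  I5 EX
t=30  I5 WR R2
t=31  I6→LSU
t=32  I6 RO, I7→SHIFT
t=33  I6 EX, I7 RO
t=34  I6 WR R4, I7 EX
t=35  I7 WR R0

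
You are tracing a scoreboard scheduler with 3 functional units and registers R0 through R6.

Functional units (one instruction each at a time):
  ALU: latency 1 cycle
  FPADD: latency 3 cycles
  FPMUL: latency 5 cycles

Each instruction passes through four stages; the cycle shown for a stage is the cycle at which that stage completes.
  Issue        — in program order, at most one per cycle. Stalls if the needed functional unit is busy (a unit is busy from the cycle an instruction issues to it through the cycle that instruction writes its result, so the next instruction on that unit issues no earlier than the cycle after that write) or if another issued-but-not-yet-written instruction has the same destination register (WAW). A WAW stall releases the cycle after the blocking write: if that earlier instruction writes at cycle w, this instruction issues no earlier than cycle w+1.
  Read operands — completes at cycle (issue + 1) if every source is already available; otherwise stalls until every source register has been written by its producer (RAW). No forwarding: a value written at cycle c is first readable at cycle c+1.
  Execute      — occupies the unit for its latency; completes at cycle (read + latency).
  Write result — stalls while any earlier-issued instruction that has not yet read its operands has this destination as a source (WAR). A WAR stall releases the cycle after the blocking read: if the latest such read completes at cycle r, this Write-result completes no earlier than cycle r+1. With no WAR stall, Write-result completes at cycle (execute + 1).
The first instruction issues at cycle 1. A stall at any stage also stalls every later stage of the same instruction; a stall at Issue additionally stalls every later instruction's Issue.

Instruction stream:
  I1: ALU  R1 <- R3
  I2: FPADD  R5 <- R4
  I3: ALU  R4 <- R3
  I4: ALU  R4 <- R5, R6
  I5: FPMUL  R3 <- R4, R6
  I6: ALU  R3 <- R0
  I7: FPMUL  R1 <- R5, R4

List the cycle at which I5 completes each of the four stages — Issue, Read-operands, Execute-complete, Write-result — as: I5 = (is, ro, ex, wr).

I5 = (10, 13, 18, 19)

I1: IS=1 RO=2 EX=3 WR=4
I2: IS=2 RO=3 EX=6 WR=7
I3: IS=5 RO=6 EX=7 WR=8  [struct: ALU busy until I1 writes@4]
I4: IS=9 RO=10 EX=11 WR=12  [struct: ALU busy until I3 writes@8]
I5: IS=10 RO=13 EX=18 WR=19  [RAW R4: wait I4 write@12]
I6: IS=20 RO=21 EX=22 WR=23  [WAW R3: wait I5 write@19]
I7: IS=21 RO=22 EX=27 WR=28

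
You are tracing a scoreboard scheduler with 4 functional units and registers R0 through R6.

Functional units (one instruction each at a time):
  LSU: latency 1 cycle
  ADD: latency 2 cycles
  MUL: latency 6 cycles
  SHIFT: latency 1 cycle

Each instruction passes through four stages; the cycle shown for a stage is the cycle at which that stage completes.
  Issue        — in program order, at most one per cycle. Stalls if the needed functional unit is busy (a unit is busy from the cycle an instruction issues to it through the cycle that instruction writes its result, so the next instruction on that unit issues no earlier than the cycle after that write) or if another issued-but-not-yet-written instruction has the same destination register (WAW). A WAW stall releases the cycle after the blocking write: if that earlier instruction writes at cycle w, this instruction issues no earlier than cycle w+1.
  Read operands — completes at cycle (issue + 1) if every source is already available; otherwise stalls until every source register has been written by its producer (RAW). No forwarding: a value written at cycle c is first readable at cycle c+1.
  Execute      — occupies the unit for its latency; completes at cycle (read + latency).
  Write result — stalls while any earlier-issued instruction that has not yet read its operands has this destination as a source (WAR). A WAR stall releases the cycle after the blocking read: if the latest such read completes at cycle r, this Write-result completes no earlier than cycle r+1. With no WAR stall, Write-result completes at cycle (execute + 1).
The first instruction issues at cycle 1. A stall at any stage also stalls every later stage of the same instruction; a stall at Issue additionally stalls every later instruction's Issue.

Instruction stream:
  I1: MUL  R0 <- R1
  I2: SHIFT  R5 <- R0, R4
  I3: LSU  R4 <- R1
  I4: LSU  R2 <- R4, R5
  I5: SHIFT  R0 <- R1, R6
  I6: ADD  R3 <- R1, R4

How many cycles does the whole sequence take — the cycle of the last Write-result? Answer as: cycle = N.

t=1  I1→MUL
t=2  I1 RO | I2→SHIFT
t=3  I3→LSU
t=4  I3 RO
t=5  I3 EX
t=8  I1 EX
t=9  I1 WR R0
t=10  I2 RO
t=11  I2 EX | I3 WR R4
t=12  I2 WR R5 | I4→LSU
t=13  I4 RO | I5→SHIFT
t=14  I4 EX | I5 RO | I6→ADD
t=15  I4 WR R2 | I5 EX | I6 RO
t=16  I5 WR R0
t=17  I6 EX
t=18  I6 WR R3

cycle = 18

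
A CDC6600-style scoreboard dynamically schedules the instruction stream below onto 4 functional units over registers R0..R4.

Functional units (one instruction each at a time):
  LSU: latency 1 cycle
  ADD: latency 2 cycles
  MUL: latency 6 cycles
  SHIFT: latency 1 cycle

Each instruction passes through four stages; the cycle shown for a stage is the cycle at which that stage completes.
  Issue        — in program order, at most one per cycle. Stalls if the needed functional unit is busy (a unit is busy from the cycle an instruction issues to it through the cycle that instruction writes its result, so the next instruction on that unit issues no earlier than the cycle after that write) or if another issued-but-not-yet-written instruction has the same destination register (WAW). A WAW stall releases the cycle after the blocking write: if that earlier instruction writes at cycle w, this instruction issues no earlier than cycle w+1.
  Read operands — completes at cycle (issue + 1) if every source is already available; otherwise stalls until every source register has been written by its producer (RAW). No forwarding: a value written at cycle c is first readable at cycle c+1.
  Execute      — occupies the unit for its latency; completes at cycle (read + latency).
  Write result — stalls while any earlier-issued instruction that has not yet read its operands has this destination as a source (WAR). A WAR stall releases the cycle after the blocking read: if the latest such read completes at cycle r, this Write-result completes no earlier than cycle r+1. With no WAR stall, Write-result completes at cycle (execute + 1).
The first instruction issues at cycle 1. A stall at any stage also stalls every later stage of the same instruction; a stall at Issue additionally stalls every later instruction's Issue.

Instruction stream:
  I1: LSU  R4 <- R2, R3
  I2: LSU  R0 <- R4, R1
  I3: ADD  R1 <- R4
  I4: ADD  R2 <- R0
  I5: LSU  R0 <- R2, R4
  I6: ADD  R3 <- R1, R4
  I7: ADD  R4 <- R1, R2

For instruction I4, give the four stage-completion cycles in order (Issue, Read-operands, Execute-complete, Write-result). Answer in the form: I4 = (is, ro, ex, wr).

I1: IS=1 RO=2 EX=3 WR=4
I2: IS=5 RO=6 EX=7 WR=8  [struct: LSU busy until I1 writes@4]
I3: IS=6 RO=7 EX=9 WR=10
I4: IS=11 RO=12 EX=14 WR=15  [struct: ADD busy until I3 writes@10]
I5: IS=12 RO=16 EX=17 WR=18  [RAW R2: wait I4 write@15]
I6: IS=16 RO=17 EX=19 WR=20  [struct: ADD busy until I4 writes@15]
I7: IS=21 RO=22 EX=24 WR=25  [struct: ADD busy until I6 writes@20]

I4 = (11, 12, 14, 15)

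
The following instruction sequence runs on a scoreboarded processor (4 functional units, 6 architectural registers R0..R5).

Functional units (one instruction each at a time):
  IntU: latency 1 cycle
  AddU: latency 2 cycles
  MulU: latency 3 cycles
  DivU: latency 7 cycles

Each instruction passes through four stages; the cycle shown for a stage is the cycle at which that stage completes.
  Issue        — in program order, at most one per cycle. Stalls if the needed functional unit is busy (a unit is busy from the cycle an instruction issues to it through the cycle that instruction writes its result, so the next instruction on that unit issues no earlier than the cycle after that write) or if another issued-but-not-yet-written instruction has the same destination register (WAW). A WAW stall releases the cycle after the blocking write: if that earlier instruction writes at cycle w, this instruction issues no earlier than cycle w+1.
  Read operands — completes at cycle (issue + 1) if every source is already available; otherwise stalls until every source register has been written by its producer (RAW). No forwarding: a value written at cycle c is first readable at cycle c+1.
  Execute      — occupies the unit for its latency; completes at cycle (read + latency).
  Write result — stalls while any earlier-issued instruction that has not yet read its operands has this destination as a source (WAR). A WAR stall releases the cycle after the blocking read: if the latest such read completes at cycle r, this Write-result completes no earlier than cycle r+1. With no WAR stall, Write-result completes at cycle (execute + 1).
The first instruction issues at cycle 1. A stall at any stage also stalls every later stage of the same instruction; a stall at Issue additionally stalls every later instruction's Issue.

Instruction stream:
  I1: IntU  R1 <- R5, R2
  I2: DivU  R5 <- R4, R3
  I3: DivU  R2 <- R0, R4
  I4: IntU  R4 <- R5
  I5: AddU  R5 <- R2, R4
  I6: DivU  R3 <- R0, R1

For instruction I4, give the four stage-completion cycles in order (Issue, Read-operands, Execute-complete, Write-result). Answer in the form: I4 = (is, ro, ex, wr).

I4 = (13, 14, 15, 16)

[1] I1→IntU
[2] I1 RO | I2→DivU
[3] I1 EX | I2 RO
[4] I1 WR R1
[10] I2 EX
[11] I2 WR R5
[12] I3→DivU
[13] I3 RO | I4→IntU
[14] I4 RO | I5→AddU
[15] I4 EX
[16] I4 WR R4
[20] I3 EX
[21] I3 WR R2
[22] I5 RO | I6→DivU
[23] I6 RO
[24] I5 EX
[25] I5 WR R5
[30] I6 EX
[31] I6 WR R3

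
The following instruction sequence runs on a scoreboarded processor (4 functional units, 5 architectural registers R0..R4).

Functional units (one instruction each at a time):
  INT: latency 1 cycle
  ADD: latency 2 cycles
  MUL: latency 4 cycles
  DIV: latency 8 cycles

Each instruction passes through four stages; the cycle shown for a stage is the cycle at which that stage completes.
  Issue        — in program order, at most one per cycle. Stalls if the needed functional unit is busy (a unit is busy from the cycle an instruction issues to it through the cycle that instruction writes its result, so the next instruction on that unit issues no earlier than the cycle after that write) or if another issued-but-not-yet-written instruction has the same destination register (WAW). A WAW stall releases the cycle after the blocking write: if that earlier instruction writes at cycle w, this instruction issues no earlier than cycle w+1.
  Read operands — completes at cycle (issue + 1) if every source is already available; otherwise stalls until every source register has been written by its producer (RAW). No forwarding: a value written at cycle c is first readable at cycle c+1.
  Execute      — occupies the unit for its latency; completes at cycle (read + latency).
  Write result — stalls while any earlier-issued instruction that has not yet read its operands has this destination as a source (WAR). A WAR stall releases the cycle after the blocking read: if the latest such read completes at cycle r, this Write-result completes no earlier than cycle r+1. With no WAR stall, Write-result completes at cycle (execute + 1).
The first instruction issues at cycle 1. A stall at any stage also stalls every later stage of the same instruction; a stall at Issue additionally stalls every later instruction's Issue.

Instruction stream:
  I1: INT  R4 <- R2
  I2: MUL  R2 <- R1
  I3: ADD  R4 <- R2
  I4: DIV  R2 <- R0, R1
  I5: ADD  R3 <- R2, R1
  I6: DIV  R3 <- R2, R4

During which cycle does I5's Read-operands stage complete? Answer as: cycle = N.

[I1] 1/2/3/4
[I2] 2/3/7/8
[I3] 5/9/11/12  (WAW R4: wait I1 write@4; RAW R2: wait I2 write@8)
[I4] 9/10/18/19  (WAW R2: wait I2 write@8)
[I5] 13/20/22/23  (struct: ADD busy until I3 writes@12; RAW R2: wait I4 write@19)
[I6] 24/25/33/34  (WAW R3: wait I5 write@23)

cycle = 20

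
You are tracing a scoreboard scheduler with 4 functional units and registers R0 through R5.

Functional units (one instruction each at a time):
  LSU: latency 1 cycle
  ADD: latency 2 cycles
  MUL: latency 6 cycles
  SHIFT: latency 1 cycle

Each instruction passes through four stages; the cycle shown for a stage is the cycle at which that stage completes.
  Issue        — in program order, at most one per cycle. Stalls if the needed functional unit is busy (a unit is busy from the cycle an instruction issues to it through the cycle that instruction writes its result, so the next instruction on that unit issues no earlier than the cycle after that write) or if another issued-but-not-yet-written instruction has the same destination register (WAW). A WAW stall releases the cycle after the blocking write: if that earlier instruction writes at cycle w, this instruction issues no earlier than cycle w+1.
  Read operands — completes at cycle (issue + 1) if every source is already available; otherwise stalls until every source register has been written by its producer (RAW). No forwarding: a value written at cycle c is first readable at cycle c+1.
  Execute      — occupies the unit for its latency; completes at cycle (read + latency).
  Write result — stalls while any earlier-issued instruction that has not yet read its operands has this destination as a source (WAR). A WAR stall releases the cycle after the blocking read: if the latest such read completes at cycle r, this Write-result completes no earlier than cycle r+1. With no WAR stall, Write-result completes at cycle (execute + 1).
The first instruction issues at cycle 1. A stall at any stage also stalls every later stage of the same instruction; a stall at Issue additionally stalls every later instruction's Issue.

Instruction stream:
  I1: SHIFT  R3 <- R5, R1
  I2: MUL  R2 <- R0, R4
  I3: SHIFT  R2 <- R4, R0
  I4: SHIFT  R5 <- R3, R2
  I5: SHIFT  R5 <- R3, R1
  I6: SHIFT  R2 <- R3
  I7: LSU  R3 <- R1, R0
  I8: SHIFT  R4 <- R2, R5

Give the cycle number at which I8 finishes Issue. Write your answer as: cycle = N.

cycle = 27

c1: issue I1 (SHIFT)
c2: I1 read-ops; issue I2 (MUL)
c3: I1 finished on SHIFT; I2 read-ops
c4: I1→R3
c9: I2 finished on MUL
c10: I2→R2
c11: issue I3 (SHIFT)
c12: I3 read-ops
c13: I3 finished on SHIFT
c14: I3→R2
c15: issue I4 (SHIFT)
c16: I4 read-ops
c17: I4 finished on SHIFT
c18: I4→R5
c19: issue I5 (SHIFT)
c20: I5 read-ops
c21: I5 finished on SHIFT
c22: I5→R5
c23: issue I6 (SHIFT)
c24: I6 read-ops; issue I7 (LSU)
c25: I6 finished on SHIFT; I7 read-ops
c26: I6→R2; I7 finished on LSU
c27: I7→R3; issue I8 (SHIFT)
c28: I8 read-ops
c29: I8 finished on SHIFT
c30: I8→R4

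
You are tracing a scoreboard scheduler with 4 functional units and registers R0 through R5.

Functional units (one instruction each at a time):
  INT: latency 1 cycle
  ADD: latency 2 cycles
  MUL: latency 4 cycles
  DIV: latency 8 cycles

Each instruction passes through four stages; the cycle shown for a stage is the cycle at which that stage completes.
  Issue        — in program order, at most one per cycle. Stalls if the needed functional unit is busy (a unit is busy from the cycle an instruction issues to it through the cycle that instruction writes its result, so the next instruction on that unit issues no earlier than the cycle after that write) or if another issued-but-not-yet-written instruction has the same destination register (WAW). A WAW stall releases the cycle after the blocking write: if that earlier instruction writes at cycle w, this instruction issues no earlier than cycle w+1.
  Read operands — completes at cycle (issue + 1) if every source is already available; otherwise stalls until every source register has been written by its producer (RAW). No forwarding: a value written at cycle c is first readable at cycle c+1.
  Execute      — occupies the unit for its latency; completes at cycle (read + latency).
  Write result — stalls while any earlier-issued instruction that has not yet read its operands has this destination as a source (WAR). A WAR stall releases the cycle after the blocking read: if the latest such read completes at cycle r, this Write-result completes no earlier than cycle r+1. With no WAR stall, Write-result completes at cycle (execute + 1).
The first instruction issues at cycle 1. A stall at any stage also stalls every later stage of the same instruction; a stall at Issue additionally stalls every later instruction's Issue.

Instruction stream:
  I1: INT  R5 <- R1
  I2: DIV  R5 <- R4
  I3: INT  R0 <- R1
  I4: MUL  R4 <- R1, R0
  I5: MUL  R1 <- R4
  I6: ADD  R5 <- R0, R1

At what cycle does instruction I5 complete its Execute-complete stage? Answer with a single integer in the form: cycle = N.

cycle = 21

  I1 | 1 | 2 | 3 | 4
  I2 | 5 | 6 | 14 | 15   WAW R5: wait I1 write@4
  I3 | 6 | 7 | 8 | 9
  I4 | 7 | 10 | 14 | 15   RAW R0: wait I3 write@9
  I5 | 16 | 17 | 21 | 22   struct: MUL busy until I4 writes@15
  I6 | 17 | 23 | 25 | 26   RAW R1: wait I5 write@22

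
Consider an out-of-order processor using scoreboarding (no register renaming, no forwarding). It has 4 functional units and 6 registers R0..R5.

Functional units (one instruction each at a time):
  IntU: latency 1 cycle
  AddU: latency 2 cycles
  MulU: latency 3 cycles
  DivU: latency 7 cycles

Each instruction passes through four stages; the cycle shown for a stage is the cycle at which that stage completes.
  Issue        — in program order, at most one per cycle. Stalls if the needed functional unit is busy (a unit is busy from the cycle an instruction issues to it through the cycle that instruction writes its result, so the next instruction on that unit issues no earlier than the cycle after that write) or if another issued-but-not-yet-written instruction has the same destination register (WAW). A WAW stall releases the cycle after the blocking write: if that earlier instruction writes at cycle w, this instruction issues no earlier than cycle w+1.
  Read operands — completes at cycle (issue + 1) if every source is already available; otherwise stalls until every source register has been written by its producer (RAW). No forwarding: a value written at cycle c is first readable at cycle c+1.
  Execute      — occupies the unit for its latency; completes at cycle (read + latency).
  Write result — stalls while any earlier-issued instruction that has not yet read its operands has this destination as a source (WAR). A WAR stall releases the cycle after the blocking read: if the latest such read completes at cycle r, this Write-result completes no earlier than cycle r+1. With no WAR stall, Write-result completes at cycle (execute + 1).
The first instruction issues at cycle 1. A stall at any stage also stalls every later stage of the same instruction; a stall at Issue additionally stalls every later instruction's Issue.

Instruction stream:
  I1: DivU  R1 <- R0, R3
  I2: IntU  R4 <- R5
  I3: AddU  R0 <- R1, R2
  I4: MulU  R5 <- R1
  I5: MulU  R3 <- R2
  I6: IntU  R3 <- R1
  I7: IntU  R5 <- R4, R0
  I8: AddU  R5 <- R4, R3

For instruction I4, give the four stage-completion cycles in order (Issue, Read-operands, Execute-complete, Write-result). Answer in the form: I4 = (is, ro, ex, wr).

1) issue 1, read 2, done 9, write 10
2) issue 2, read 3, done 4, write 5
3) issue 3, read 11, done 13, write 14  <RAW R1: wait I1 write@10>
4) issue 4, read 11, done 14, write 15  <RAW R1: wait I1 write@10>
5) issue 16, read 17, done 20, write 21  <struct: MulU busy until I4 writes@15>
6) issue 22, read 23, done 24, write 25  <WAW R3: wait I5 write@21>
7) issue 26, read 27, done 28, write 29  <struct: IntU busy until I6 writes@25>
8) issue 30, read 31, done 33, write 34  <WAW R5: wait I7 write@29>

I4 = (4, 11, 14, 15)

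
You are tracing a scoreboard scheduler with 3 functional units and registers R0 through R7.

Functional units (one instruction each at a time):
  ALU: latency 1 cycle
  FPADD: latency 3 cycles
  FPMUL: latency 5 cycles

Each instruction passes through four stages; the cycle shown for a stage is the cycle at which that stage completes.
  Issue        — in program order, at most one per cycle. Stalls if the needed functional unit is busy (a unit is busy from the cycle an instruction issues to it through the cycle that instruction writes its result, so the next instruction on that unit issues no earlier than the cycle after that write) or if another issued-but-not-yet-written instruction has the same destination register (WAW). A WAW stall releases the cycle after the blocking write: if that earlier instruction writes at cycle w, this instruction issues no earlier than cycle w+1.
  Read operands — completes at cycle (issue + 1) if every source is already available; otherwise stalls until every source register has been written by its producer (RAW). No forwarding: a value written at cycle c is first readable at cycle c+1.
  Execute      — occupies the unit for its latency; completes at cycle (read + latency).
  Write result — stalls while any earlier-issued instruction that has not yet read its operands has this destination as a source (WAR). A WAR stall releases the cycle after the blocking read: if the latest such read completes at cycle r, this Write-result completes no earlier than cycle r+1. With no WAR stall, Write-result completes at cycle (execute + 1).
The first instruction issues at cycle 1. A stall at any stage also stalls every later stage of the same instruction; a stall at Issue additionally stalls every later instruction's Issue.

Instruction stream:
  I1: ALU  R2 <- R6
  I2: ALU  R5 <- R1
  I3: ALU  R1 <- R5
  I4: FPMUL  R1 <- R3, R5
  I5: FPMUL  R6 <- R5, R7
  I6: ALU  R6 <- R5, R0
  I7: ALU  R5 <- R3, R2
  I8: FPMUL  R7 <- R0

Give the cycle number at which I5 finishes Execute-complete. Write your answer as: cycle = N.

cycle = 27

cycle 1: I1 issues→ALU
cycle 2: I1 reads
cycle 3: I1 exec-done
cycle 4: I1 writes R2
cycle 5: I2 issues→ALU
cycle 6: I2 reads
cycle 7: I2 exec-done
cycle 8: I2 writes R5
cycle 9: I3 issues→ALU
cycle 10: I3 reads
cycle 11: I3 exec-done
cycle 12: I3 writes R1
cycle 13: I4 issues→FPMUL
cycle 14: I4 reads
cycle 19: I4 exec-done
cycle 20: I4 writes R1
cycle 21: I5 issues→FPMUL
cycle 22: I5 reads
cycle 27: I5 exec-done
cycle 28: I5 writes R6
cycle 29: I6 issues→ALU
cycle 30: I6 reads
cycle 31: I6 exec-done
cycle 32: I6 writes R6
cycle 33: I7 issues→ALU
cycle 34: I7 reads, I8 issues→FPMUL
cycle 35: I7 exec-done, I8 reads
cycle 36: I7 writes R5
cycle 40: I8 exec-done
cycle 41: I8 writes R7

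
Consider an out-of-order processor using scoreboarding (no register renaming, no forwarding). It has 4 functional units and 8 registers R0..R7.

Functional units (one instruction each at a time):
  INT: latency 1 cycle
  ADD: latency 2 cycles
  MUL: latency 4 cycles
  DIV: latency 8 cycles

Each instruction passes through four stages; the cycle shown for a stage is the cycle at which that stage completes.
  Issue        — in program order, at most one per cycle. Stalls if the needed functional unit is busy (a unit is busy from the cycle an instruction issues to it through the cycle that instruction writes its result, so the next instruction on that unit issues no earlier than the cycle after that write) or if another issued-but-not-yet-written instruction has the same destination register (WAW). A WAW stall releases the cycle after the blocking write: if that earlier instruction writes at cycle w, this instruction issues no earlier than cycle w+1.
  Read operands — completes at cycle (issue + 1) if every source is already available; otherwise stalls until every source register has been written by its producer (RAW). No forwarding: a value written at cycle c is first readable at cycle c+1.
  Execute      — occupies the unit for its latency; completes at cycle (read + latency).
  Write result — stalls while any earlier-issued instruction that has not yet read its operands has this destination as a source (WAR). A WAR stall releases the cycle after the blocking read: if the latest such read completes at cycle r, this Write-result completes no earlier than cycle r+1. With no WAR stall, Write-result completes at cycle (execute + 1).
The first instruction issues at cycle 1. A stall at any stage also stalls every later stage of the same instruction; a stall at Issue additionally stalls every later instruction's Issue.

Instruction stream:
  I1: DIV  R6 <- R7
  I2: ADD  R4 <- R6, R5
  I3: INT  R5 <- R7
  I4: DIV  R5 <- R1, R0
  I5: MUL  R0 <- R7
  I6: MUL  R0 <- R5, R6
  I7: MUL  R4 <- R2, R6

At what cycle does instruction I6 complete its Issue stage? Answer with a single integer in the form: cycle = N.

1) issue 1, read 2, done 10, write 11
2) issue 2, read 12, done 14, write 15  <RAW R6: wait I1 write@11>
3) issue 3, read 4, done 5, write 13  <WAR R5: wait I2 read@12>
4) issue 14, read 15, done 23, write 24  <WAW R5: wait I3 write@13>
5) issue 15, read 16, done 20, write 21
6) issue 22, read 25, done 29, write 30  <struct: MUL busy until I5 writes@21 / RAW R5: wait I4 write@24>
7) issue 31, read 32, done 36, write 37  <struct: MUL busy until I6 writes@30>

cycle = 22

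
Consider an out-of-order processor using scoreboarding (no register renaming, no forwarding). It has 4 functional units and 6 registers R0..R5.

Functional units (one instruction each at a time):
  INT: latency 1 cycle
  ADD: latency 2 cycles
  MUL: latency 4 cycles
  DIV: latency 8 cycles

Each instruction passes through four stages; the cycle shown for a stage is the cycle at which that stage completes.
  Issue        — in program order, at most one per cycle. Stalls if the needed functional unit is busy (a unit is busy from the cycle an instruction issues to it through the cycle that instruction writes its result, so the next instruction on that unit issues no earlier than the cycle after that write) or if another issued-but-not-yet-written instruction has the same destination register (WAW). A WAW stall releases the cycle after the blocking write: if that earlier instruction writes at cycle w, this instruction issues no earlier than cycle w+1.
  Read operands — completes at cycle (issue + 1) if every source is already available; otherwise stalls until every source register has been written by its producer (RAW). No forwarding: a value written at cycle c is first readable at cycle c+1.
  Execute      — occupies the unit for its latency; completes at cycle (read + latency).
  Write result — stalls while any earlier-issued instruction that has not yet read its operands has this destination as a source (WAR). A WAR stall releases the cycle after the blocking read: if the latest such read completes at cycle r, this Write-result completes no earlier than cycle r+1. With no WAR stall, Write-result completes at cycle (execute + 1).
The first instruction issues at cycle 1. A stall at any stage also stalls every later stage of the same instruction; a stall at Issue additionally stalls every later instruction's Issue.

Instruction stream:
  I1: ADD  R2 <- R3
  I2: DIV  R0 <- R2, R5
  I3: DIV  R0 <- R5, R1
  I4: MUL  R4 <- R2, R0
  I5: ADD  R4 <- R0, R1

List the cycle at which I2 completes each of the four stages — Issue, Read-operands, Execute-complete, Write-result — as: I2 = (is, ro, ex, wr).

I2 = (2, 6, 14, 15)

I1: IS=1 RO=2 EX=4 WR=5
I2: IS=2 RO=6 EX=14 WR=15  [RAW R2: wait I1 write@5]
I3: IS=16 RO=17 EX=25 WR=26  [struct: DIV busy until I2 writes@15]
I4: IS=17 RO=27 EX=31 WR=32  [RAW R0: wait I3 write@26]
I5: IS=33 RO=34 EX=36 WR=37  [WAW R4: wait I4 write@32]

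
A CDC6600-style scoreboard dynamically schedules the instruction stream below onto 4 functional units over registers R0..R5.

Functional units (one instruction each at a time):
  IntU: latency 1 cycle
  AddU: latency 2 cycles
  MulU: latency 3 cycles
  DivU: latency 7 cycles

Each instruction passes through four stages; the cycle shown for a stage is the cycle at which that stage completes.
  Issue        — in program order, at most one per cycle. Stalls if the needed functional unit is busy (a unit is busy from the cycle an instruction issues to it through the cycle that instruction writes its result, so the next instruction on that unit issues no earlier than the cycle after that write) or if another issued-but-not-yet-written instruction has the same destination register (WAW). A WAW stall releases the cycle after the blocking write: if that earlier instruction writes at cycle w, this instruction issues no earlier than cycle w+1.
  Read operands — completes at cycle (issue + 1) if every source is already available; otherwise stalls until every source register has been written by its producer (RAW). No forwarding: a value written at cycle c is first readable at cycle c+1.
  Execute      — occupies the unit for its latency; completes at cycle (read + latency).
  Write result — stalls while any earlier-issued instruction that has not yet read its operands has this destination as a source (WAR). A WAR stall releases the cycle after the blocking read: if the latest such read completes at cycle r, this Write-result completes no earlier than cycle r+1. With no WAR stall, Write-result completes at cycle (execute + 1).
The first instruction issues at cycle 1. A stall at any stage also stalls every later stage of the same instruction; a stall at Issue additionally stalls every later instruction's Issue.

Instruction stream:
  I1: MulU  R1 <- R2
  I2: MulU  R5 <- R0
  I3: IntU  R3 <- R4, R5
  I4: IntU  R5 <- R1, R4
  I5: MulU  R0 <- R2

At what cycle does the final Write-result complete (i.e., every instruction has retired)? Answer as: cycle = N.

cycle = 22

t=1  I1→MulU
t=2  I1 RO
t=5  I1 EX
t=6  I1 WR R1
t=7  I2→MulU
t=8  I2 RO · I3→IntU
t=11  I2 EX
t=12  I2 WR R5
t=13  I3 RO
t=14  I3 EX
t=15  I3 WR R3
t=16  I4→IntU
t=17  I4 RO · I5→MulU
t=18  I4 EX · I5 RO
t=19  I4 WR R5
t=21  I5 EX
t=22  I5 WR R0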